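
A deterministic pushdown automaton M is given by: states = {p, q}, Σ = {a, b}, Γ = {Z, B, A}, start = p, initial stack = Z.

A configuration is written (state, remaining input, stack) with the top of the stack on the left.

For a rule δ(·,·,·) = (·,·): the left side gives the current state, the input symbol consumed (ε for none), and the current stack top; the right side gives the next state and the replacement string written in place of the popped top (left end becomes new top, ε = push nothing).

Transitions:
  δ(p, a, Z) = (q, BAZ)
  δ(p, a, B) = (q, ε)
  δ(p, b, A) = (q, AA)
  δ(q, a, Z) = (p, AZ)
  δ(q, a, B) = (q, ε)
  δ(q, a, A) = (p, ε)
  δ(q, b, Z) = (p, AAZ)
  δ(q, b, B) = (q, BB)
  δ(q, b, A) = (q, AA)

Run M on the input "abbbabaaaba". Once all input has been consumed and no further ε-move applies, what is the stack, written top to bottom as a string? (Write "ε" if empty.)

(p, abbbabaaaba, Z)
  read a, top Z: go to q, push BAZ → (q, bbbabaaaba, BAZ)
  read b, top B: go to q, push BB → (q, bbabaaaba, BBAZ)
  read b, top B: go to q, push BB → (q, babaaaba, BBBAZ)
  read b, top B: go to q, push BB → (q, abaaaba, BBBBAZ)
  read a, top B: go to q, push ε → (q, baaaba, BBBAZ)
  read b, top B: go to q, push BB → (q, aaaba, BBBBAZ)
  read a, top B: go to q, push ε → (q, aaba, BBBAZ)
  read a, top B: go to q, push ε → (q, aba, BBAZ)
  read a, top B: go to q, push ε → (q, ba, BAZ)
  read b, top B: go to q, push BB → (q, a, BBAZ)
  read a, top B: go to q, push ε → (q, ε, BAZ)
All input consumed in state q with stack BAZ.

BAZ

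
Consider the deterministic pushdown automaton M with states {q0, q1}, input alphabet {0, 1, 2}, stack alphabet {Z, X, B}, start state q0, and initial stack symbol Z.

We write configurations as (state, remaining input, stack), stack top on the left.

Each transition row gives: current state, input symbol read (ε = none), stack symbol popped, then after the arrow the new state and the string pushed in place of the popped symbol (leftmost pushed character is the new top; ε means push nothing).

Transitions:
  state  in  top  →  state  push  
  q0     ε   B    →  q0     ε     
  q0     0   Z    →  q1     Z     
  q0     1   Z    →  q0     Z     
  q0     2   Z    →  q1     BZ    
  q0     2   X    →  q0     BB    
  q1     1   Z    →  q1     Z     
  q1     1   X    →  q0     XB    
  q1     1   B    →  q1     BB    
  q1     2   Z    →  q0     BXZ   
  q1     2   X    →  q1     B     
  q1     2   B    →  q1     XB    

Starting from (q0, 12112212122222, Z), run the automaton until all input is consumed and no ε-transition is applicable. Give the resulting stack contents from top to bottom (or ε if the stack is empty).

(q0, 12112212122222, Z)
  read 1, top Z: go to q0, push Z → (q0, 2112212122222, Z)
  read 2, top Z: go to q1, push BZ → (q1, 112212122222, BZ)
  read 1, top B: go to q1, push BB → (q1, 12212122222, BBZ)
  read 1, top B: go to q1, push BB → (q1, 2212122222, BBBZ)
  read 2, top B: go to q1, push XB → (q1, 212122222, XBBBZ)
  read 2, top X: go to q1, push B → (q1, 12122222, BBBBZ)
  read 1, top B: go to q1, push BB → (q1, 2122222, BBBBBZ)
  read 2, top B: go to q1, push XB → (q1, 122222, XBBBBBZ)
  read 1, top X: go to q0, push XB → (q0, 22222, XBBBBBBZ)
  read 2, top X: go to q0, push BB → (q0, 2222, BBBBBBBBZ)
  ε-move, top B: go to q0, push ε → (q0, 2222, BBBBBBBZ)
  ε-move, top B: go to q0, push ε → (q0, 2222, BBBBBBZ)
  ε-move, top B: go to q0, push ε → (q0, 2222, BBBBBZ)
  ε-move, top B: go to q0, push ε → (q0, 2222, BBBBZ)
  ε-move, top B: go to q0, push ε → (q0, 2222, BBBZ)
  ε-move, top B: go to q0, push ε → (q0, 2222, BBZ)
  ε-move, top B: go to q0, push ε → (q0, 2222, BZ)
  ε-move, top B: go to q0, push ε → (q0, 2222, Z)
  read 2, top Z: go to q1, push BZ → (q1, 222, BZ)
  read 2, top B: go to q1, push XB → (q1, 22, XBZ)
  read 2, top X: go to q1, push B → (q1, 2, BBZ)
  read 2, top B: go to q1, push XB → (q1, ε, XBBZ)
All input consumed in state q1 with stack XBBZ.

XBBZ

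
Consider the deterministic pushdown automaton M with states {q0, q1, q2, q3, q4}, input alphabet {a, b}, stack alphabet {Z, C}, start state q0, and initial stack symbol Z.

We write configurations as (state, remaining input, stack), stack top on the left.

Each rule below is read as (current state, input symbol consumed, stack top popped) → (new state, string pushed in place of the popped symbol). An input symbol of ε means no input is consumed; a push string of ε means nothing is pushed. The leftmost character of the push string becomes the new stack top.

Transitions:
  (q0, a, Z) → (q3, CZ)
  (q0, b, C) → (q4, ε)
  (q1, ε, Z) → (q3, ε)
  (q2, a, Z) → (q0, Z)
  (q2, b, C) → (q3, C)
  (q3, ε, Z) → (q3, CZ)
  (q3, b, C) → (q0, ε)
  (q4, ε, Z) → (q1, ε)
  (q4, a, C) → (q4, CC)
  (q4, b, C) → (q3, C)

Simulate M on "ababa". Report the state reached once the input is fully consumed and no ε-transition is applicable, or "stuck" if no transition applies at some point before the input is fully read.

q3

(q0, ababa, Z)
  read a, top Z: go to q3, push CZ → (q3, baba, CZ)
  read b, top C: go to q0, push ε → (q0, aba, Z)
  read a, top Z: go to q3, push CZ → (q3, ba, CZ)
  read b, top C: go to q0, push ε → (q0, a, Z)
  read a, top Z: go to q3, push CZ → (q3, ε, CZ)
All input consumed; M is in state q3.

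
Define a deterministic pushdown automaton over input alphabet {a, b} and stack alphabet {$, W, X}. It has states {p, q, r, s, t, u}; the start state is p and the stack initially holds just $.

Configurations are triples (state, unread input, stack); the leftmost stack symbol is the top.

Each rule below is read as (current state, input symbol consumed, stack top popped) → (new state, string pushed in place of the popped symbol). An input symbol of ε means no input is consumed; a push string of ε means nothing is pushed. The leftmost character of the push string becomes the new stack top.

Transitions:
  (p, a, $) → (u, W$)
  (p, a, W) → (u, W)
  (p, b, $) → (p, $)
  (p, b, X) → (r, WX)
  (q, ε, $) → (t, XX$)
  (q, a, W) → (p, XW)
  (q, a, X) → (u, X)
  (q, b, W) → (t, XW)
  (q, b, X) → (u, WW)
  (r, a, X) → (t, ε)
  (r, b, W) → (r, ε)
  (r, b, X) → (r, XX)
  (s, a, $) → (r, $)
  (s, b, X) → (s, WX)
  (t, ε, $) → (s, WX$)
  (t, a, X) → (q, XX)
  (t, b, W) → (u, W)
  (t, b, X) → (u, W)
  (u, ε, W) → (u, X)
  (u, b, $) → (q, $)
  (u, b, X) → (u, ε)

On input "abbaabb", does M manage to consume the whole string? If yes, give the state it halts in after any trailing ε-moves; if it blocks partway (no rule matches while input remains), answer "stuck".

u

(p, abbaabb, $) ⊢ (u, bbaabb, W$) ⊢ (u, bbaabb, X$) ⊢ (u, baabb, $) ⊢ (q, aabb, $) ⊢ (t, aabb, XX$) ⊢ (q, abb, XXX$) ⊢ (u, bb, XXX$) ⊢ (u, b, XX$) ⊢ (u, ε, X$)
All input consumed; M is in state u.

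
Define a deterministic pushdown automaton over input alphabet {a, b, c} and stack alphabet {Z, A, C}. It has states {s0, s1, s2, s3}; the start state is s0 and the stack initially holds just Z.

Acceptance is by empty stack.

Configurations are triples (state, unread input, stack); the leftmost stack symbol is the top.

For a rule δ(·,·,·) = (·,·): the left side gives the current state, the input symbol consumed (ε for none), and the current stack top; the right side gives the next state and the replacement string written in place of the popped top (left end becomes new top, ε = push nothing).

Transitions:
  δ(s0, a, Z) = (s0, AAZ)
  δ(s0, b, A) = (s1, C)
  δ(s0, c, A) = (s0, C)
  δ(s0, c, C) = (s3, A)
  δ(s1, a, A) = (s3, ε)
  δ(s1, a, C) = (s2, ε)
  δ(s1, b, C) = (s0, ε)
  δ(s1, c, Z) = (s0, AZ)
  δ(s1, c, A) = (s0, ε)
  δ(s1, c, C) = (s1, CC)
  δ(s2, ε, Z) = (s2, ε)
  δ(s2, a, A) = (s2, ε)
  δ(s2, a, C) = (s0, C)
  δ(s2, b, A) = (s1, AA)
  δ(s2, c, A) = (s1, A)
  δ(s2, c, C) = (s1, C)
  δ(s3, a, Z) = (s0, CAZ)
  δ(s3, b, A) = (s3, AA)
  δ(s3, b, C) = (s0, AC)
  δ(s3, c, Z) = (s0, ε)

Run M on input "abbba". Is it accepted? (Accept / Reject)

(s0, abbba, Z)
  read a, top Z: go to s0, push AAZ → (s0, bbba, AAZ)
  read b, top A: go to s1, push C → (s1, bba, CAZ)
  read b, top C: go to s0, push ε → (s0, ba, AZ)
  read b, top A: go to s1, push C → (s1, a, CZ)
  read a, top C: go to s2, push ε → (s2, ε, Z)
  ε-move, top Z: go to s2, push ε → (s2, ε, ε)
All input consumed and the stack is empty.

Accept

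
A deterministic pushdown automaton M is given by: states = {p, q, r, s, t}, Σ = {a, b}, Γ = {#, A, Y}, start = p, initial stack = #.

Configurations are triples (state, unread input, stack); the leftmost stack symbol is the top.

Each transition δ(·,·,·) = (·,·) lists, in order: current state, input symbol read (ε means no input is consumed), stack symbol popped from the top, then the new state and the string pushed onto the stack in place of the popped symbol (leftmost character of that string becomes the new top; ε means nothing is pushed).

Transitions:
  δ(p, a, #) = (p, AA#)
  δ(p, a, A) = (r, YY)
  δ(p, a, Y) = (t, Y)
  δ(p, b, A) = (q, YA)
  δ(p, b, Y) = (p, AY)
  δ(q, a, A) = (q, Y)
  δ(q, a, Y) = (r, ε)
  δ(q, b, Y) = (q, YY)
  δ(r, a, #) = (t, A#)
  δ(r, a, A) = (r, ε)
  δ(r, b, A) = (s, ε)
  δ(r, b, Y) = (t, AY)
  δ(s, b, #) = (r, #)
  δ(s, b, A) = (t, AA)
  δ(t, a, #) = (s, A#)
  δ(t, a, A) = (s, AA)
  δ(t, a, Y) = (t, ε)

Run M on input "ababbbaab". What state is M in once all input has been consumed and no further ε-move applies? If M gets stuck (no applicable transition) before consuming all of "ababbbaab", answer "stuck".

(p, ababbbaab, #)
  read a, top #: go to p, push AA# → (p, babbbaab, AA#)
  read b, top A: go to q, push YA → (q, abbbaab, YAA#)
  read a, top Y: go to r, push ε → (r, bbbaab, AA#)
  read b, top A: go to s, push ε → (s, bbaab, A#)
  read b, top A: go to t, push AA → (t, baab, AA#)
No transition for (t, b, top A); M blocks with input baab remaining.

stuck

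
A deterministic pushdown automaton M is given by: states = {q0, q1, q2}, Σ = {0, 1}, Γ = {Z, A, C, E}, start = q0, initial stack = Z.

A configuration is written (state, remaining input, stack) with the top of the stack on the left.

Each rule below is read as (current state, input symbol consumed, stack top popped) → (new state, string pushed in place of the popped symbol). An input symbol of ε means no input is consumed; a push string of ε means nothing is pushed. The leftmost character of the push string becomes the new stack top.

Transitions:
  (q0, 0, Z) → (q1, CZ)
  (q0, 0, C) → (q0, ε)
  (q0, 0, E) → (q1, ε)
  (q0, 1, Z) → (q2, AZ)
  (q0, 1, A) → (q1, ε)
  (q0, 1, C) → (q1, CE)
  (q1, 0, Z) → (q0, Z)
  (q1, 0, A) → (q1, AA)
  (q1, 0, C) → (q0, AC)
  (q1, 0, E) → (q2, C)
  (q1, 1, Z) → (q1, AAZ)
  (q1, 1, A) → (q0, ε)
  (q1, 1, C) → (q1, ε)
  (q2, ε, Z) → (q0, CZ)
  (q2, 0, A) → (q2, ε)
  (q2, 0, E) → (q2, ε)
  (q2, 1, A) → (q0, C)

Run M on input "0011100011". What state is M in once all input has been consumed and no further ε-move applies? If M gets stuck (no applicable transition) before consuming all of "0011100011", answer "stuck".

(q0, 0011100011, Z)
  read 0, top Z: go to q1, push CZ → (q1, 011100011, CZ)
  read 0, top C: go to q0, push AC → (q0, 11100011, ACZ)
  read 1, top A: go to q1, push ε → (q1, 1100011, CZ)
  read 1, top C: go to q1, push ε → (q1, 100011, Z)
  read 1, top Z: go to q1, push AAZ → (q1, 00011, AAZ)
  read 0, top A: go to q1, push AA → (q1, 0011, AAAZ)
  read 0, top A: go to q1, push AA → (q1, 011, AAAAZ)
  read 0, top A: go to q1, push AA → (q1, 11, AAAAAZ)
  read 1, top A: go to q0, push ε → (q0, 1, AAAAZ)
  read 1, top A: go to q1, push ε → (q1, ε, AAAZ)
All input consumed; M is in state q1.

q1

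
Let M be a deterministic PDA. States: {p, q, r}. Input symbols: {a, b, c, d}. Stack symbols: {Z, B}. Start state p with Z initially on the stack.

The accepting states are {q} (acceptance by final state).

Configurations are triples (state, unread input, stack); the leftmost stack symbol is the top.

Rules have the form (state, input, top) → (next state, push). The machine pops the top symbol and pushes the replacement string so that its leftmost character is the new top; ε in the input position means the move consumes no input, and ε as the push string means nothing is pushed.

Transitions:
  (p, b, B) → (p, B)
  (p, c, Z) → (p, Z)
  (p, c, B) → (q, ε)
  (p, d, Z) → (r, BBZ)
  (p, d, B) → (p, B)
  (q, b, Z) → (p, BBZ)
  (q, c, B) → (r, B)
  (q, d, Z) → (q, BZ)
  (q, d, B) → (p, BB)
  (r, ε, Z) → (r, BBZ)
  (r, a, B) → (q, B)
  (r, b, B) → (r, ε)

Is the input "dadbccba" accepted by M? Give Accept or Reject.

(p, dadbccba, Z)
  read d, top Z: go to r, push BBZ → (r, adbccba, BBZ)
  read a, top B: go to q, push B → (q, dbccba, BBZ)
  read d, top B: go to p, push BB → (p, bccba, BBBZ)
  read b, top B: go to p, push B → (p, ccba, BBBZ)
  read c, top B: go to q, push ε → (q, cba, BBZ)
  read c, top B: go to r, push B → (r, ba, BBZ)
  read b, top B: go to r, push ε → (r, a, BZ)
  read a, top B: go to q, push B → (q, ε, BZ)
All input consumed; state q ∈ F.

Accept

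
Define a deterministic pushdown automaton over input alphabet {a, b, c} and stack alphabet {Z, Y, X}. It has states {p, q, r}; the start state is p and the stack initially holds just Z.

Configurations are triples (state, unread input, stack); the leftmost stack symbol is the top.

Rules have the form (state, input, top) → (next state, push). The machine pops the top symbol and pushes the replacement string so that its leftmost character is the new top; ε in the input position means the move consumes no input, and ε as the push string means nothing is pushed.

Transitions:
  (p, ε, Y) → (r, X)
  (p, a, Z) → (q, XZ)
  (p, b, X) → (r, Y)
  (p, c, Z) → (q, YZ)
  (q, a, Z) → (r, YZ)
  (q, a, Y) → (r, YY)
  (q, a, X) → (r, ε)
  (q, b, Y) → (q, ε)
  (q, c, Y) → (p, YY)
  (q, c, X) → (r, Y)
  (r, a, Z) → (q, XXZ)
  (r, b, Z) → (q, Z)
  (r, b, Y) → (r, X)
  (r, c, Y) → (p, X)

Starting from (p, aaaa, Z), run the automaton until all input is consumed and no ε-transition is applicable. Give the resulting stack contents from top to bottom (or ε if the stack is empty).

(p, aaaa, Z)
  read a, top Z: go to q, push XZ → (q, aaa, XZ)
  read a, top X: go to r, push ε → (r, aa, Z)
  read a, top Z: go to q, push XXZ → (q, a, XXZ)
  read a, top X: go to r, push ε → (r, ε, XZ)
All input consumed in state r with stack XZ.

XZ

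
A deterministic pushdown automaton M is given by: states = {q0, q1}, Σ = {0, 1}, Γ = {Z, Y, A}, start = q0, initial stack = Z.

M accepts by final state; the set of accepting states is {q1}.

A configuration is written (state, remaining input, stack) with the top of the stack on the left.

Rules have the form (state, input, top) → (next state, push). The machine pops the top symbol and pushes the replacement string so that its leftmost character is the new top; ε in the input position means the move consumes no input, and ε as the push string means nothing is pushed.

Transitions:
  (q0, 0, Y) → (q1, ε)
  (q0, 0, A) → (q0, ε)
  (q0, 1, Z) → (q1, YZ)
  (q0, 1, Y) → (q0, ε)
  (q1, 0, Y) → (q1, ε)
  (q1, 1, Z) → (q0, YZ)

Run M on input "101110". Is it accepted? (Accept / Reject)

Accept

(q0, 101110, Z) ⊢ (q1, 01110, YZ) ⊢ (q1, 1110, Z) ⊢ (q0, 110, YZ) ⊢ (q0, 10, Z) ⊢ (q1, 0, YZ) ⊢ (q1, ε, Z)
All input consumed; state q1 ∈ F.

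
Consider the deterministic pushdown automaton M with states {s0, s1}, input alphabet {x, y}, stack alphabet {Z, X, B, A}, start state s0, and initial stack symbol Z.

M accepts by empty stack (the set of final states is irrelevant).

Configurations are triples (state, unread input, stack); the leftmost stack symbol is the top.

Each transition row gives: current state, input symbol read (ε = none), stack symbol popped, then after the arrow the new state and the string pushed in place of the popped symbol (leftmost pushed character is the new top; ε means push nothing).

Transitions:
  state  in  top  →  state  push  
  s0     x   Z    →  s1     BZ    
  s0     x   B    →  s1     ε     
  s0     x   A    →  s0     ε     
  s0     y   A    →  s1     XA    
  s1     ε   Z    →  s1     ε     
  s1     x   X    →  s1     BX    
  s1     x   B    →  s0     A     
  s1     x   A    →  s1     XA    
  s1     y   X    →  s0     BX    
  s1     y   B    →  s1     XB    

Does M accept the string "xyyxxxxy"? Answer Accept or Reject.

Reject

(s0, xyyxxxxy, Z) ⊢ (s1, yyxxxxy, BZ) ⊢ (s1, yxxxxy, XBZ) ⊢ (s0, xxxxy, BXBZ) ⊢ (s1, xxxy, XBZ) ⊢ (s1, xxy, BXBZ) ⊢ (s0, xy, AXBZ) ⊢ (s0, y, XBZ)
No transition applies at (s0, y, XBZ); input not fully consumed.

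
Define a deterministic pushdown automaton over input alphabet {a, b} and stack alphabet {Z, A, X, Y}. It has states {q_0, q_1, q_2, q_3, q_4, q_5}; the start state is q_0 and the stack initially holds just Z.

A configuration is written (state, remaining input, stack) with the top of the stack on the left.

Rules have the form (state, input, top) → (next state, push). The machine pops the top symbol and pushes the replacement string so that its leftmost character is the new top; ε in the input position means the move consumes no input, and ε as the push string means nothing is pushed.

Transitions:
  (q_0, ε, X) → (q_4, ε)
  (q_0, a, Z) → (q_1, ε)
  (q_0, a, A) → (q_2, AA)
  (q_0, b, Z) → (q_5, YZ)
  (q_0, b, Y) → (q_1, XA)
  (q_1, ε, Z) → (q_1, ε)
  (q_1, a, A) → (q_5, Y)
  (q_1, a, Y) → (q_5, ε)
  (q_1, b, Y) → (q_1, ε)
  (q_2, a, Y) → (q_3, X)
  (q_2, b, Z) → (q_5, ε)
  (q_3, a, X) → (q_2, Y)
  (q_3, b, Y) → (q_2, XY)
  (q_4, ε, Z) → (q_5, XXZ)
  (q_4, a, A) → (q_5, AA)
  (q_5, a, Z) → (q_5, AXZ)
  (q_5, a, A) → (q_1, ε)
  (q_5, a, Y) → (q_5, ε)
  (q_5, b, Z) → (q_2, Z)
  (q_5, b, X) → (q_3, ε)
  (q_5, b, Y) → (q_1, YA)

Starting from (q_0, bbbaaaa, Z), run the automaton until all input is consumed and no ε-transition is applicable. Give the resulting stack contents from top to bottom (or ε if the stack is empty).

XZ

(q_0, bbbaaaa, Z)
  read b, top Z: go to q_5, push YZ → (q_5, bbaaaa, YZ)
  read b, top Y: go to q_1, push YA → (q_1, baaaa, YAZ)
  read b, top Y: go to q_1, push ε → (q_1, aaaa, AZ)
  read a, top A: go to q_5, push Y → (q_5, aaa, YZ)
  read a, top Y: go to q_5, push ε → (q_5, aa, Z)
  read a, top Z: go to q_5, push AXZ → (q_5, a, AXZ)
  read a, top A: go to q_1, push ε → (q_1, ε, XZ)
All input consumed in state q_1 with stack XZ.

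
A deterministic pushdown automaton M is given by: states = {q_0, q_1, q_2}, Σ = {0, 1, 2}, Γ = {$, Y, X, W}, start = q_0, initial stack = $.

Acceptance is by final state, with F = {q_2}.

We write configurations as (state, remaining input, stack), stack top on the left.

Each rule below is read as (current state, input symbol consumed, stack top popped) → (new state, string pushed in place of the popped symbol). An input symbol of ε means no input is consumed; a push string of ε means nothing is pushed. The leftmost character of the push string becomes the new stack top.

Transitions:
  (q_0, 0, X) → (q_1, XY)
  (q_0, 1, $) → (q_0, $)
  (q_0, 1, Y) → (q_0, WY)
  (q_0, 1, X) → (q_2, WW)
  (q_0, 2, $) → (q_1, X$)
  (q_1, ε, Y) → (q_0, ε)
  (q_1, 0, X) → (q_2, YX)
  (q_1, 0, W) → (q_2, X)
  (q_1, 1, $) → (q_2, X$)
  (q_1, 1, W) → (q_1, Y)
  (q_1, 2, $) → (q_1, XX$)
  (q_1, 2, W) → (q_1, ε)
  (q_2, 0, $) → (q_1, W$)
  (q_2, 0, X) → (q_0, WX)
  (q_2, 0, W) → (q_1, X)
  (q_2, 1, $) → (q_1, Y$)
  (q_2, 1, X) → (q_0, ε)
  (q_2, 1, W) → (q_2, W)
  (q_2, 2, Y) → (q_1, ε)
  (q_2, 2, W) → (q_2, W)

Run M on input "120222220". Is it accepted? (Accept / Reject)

(q_0, 120222220, $)
  read 1, top $: go to q_0, push $ → (q_0, 20222220, $)
  read 2, top $: go to q_1, push X$ → (q_1, 0222220, X$)
  read 0, top X: go to q_2, push YX → (q_2, 222220, YX$)
  read 2, top Y: go to q_1, push ε → (q_1, 22220, X$)
No transition applies at (q_1, 22220, X$); input not fully consumed.

Reject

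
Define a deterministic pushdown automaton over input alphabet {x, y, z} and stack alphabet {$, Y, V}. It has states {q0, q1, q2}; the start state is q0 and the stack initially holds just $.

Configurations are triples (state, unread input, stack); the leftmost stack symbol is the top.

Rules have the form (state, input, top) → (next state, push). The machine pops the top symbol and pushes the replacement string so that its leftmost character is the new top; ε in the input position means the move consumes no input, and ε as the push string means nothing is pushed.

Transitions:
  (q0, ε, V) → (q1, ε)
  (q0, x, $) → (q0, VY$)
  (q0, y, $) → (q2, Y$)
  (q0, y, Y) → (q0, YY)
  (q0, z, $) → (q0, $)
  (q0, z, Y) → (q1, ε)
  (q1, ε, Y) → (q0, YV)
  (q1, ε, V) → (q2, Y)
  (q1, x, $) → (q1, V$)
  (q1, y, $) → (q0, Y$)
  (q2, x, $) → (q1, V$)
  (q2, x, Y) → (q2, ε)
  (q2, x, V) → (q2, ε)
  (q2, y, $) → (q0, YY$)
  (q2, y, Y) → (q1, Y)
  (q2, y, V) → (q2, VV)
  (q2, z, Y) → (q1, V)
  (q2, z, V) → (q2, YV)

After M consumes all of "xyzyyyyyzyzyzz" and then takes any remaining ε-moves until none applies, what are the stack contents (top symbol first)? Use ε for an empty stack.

(q0, xyzyyyyyzyzyzz, $)
  read x, top $: go to q0, push VY$ → (q0, yzyyyyyzyzyzz, VY$)
  ε-move, top V: go to q1, push ε → (q1, yzyyyyyzyzyzz, Y$)
  ε-move, top Y: go to q0, push YV → (q0, yzyyyyyzyzyzz, YV$)
  read y, top Y: go to q0, push YY → (q0, zyyyyyzyzyzz, YYV$)
  read z, top Y: go to q1, push ε → (q1, yyyyyzyzyzz, YV$)
  ε-move, top Y: go to q0, push YV → (q0, yyyyyzyzyzz, YVV$)
  read y, top Y: go to q0, push YY → (q0, yyyyzyzyzz, YYVV$)
  read y, top Y: go to q0, push YY → (q0, yyyzyzyzz, YYYVV$)
  read y, top Y: go to q0, push YY → (q0, yyzyzyzz, YYYYVV$)
  read y, top Y: go to q0, push YY → (q0, yzyzyzz, YYYYYVV$)
  read y, top Y: go to q0, push YY → (q0, zyzyzz, YYYYYYVV$)
  read z, top Y: go to q1, push ε → (q1, yzyzz, YYYYYVV$)
  ε-move, top Y: go to q0, push YV → (q0, yzyzz, YVYYYYVV$)
  read y, top Y: go to q0, push YY → (q0, zyzz, YYVYYYYVV$)
  read z, top Y: go to q1, push ε → (q1, yzz, YVYYYYVV$)
  ε-move, top Y: go to q0, push YV → (q0, yzz, YVVYYYYVV$)
  read y, top Y: go to q0, push YY → (q0, zz, YYVVYYYYVV$)
  read z, top Y: go to q1, push ε → (q1, z, YVVYYYYVV$)
  ε-move, top Y: go to q0, push YV → (q0, z, YVVVYYYYVV$)
  read z, top Y: go to q1, push ε → (q1, ε, VVVYYYYVV$)
  ε-move, top V: go to q2, push Y → (q2, ε, YVVYYYYVV$)
All input consumed in state q2 with stack YVVYYYYVV$.

YVVYYYYVV$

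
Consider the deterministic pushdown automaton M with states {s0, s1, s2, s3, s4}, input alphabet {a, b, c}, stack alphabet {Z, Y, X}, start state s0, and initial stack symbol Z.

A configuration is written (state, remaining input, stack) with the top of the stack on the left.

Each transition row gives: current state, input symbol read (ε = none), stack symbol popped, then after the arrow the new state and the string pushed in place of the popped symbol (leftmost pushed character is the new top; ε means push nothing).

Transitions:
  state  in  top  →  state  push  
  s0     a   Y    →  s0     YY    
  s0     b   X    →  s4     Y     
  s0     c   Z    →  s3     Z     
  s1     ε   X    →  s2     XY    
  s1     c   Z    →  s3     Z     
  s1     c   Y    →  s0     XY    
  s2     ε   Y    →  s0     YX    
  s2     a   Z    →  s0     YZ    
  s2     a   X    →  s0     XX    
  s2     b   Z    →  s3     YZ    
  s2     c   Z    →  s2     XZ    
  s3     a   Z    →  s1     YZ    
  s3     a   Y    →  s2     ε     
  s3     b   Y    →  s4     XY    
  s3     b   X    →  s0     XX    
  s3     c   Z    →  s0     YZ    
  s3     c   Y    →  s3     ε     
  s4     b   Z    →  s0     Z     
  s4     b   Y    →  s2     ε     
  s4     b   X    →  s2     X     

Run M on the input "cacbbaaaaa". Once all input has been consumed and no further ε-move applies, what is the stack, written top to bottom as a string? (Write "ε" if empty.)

YYYYYYXZ

(s0, cacbbaaaaa, Z)
  read c, top Z: go to s3, push Z → (s3, acbbaaaaa, Z)
  read a, top Z: go to s1, push YZ → (s1, cbbaaaaa, YZ)
  read c, top Y: go to s0, push XY → (s0, bbaaaaa, XYZ)
  read b, top X: go to s4, push Y → (s4, baaaaa, YYZ)
  read b, top Y: go to s2, push ε → (s2, aaaaa, YZ)
  ε-move, top Y: go to s0, push YX → (s0, aaaaa, YXZ)
  read a, top Y: go to s0, push YY → (s0, aaaa, YYXZ)
  read a, top Y: go to s0, push YY → (s0, aaa, YYYXZ)
  read a, top Y: go to s0, push YY → (s0, aa, YYYYXZ)
  read a, top Y: go to s0, push YY → (s0, a, YYYYYXZ)
  read a, top Y: go to s0, push YY → (s0, ε, YYYYYYXZ)
All input consumed in state s0 with stack YYYYYYXZ.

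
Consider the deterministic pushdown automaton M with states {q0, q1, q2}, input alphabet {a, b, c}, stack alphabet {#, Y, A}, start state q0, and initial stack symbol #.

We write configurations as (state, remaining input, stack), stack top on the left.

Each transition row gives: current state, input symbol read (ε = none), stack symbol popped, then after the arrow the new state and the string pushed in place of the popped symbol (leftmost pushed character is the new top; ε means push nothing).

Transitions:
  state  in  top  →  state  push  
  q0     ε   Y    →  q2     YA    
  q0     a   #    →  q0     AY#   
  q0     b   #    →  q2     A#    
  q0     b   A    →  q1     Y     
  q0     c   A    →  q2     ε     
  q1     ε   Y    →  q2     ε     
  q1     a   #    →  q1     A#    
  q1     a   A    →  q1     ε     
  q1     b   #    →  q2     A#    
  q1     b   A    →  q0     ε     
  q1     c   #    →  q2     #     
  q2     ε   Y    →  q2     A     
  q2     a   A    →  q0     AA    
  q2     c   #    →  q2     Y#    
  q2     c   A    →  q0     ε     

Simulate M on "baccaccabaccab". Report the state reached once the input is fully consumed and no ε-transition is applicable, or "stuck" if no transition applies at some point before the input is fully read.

(q0, baccaccabaccab, #)
  read b, top #: go to q2, push A# → (q2, accaccabaccab, A#)
  read a, top A: go to q0, push AA → (q0, ccaccabaccab, AA#)
  read c, top A: go to q2, push ε → (q2, caccabaccab, A#)
  read c, top A: go to q0, push ε → (q0, accabaccab, #)
  read a, top #: go to q0, push AY# → (q0, ccabaccab, AY#)
  read c, top A: go to q2, push ε → (q2, cabaccab, Y#)
  ε-move, top Y: go to q2, push A → (q2, cabaccab, A#)
  read c, top A: go to q0, push ε → (q0, abaccab, #)
  read a, top #: go to q0, push AY# → (q0, baccab, AY#)
  read b, top A: go to q1, push Y → (q1, accab, YY#)
  ε-move, top Y: go to q2, push ε → (q2, accab, Y#)
  ε-move, top Y: go to q2, push A → (q2, accab, A#)
  read a, top A: go to q0, push AA → (q0, ccab, AA#)
  read c, top A: go to q2, push ε → (q2, cab, A#)
  read c, top A: go to q0, push ε → (q0, ab, #)
  read a, top #: go to q0, push AY# → (q0, b, AY#)
  read b, top A: go to q1, push Y → (q1, ε, YY#)
  ε-move, top Y: go to q2, push ε → (q2, ε, Y#)
  ε-move, top Y: go to q2, push A → (q2, ε, A#)
All input consumed; M is in state q2.

q2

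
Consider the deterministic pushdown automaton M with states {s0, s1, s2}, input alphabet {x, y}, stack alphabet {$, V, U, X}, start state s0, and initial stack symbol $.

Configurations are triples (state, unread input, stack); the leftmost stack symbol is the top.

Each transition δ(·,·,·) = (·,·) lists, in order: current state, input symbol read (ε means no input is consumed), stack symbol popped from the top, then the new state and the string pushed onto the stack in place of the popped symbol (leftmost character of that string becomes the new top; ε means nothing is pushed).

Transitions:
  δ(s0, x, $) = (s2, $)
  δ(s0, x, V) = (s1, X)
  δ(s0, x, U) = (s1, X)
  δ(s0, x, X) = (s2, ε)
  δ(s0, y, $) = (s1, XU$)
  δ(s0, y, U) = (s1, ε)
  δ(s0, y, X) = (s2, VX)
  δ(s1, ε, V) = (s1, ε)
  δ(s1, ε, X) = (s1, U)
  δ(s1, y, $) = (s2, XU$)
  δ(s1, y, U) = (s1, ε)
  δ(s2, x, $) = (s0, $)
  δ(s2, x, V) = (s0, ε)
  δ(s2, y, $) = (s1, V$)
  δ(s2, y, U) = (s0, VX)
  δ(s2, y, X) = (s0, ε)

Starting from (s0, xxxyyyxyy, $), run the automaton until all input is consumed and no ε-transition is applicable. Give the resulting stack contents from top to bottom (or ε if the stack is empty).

XU$

(s0, xxxyyyxyy, $) ⊢ (s2, xxyyyxyy, $) ⊢ (s0, xyyyxyy, $) ⊢ (s2, yyyxyy, $) ⊢ (s1, yyxyy, V$) ⊢ (s1, yyxyy, $) ⊢ (s2, yxyy, XU$) ⊢ (s0, xyy, U$) ⊢ (s1, yy, X$) ⊢ (s1, yy, U$) ⊢ (s1, y, $) ⊢ (s2, ε, XU$)
All input consumed in state s2 with stack XU$.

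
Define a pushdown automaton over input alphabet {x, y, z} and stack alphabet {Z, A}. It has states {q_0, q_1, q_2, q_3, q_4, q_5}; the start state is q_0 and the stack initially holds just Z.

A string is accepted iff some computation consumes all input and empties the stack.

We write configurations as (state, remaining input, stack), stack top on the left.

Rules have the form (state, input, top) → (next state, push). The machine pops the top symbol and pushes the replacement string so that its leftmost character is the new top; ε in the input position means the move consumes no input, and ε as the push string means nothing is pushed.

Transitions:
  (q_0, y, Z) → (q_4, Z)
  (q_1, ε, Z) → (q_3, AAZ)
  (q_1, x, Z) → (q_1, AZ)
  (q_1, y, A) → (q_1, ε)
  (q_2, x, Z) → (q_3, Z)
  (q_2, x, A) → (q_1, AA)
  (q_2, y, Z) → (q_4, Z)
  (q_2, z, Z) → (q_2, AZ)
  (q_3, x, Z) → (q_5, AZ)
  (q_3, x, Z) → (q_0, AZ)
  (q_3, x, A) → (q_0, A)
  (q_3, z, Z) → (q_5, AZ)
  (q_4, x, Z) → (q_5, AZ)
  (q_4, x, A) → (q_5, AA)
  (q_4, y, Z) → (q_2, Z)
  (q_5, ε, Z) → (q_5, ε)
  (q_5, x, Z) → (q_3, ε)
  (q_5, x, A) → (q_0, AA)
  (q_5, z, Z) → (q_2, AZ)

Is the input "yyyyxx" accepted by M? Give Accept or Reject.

Reject

No computation consumes all input and empties the stack.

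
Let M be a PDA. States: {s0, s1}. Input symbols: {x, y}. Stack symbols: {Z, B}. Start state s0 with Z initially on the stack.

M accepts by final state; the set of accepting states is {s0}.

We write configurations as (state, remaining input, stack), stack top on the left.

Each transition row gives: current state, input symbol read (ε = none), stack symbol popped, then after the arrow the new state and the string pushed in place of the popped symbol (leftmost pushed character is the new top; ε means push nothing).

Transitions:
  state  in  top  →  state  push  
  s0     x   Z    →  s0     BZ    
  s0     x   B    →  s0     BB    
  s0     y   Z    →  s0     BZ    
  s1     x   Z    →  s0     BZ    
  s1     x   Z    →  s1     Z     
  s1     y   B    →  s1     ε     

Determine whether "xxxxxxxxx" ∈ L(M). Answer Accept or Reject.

Accept

One accepting computation: (s0, xxxxxxxxx, Z) ⊢ (s0, xxxxxxxx, BZ) ⊢ (s0, xxxxxxx, BBZ) ⊢ (s0, xxxxxx, BBBZ) ⊢ (s0, xxxxx, BBBBZ) ⊢ (s0, xxxx, BBBBBZ) ⊢ (s0, xxx, BBBBBBZ) ⊢ (s0, xx, BBBBBBBZ) ⊢ (s0, x, BBBBBBBBZ) ⊢ (s0, ε, BBBBBBBBBZ)
All input consumed and state s0 ∈ F.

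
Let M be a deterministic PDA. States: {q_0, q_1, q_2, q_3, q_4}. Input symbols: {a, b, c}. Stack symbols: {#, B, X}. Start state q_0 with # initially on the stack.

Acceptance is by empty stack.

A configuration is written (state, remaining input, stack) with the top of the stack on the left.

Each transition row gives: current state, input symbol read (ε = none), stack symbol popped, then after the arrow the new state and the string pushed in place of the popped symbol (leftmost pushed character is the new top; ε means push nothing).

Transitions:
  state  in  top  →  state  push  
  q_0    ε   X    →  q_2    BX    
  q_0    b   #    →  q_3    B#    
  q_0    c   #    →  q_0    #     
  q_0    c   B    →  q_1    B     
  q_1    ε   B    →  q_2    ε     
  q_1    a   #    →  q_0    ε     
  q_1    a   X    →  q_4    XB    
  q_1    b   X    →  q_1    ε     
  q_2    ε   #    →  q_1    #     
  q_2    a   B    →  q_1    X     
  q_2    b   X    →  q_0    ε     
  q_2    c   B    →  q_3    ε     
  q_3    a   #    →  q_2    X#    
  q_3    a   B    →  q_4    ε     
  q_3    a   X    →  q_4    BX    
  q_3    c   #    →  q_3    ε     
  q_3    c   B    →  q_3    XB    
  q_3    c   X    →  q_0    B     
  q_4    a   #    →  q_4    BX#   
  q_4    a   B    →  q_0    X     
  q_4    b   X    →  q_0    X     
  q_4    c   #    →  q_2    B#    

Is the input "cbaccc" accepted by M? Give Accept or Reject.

Accept

(q_0, cbaccc, #)
  read c, top #: go to q_0, push # → (q_0, baccc, #)
  read b, top #: go to q_3, push B# → (q_3, accc, B#)
  read a, top B: go to q_4, push ε → (q_4, ccc, #)
  read c, top #: go to q_2, push B# → (q_2, cc, B#)
  read c, top B: go to q_3, push ε → (q_3, c, #)
  read c, top #: go to q_3, push ε → (q_3, ε, ε)
All input consumed and the stack is empty.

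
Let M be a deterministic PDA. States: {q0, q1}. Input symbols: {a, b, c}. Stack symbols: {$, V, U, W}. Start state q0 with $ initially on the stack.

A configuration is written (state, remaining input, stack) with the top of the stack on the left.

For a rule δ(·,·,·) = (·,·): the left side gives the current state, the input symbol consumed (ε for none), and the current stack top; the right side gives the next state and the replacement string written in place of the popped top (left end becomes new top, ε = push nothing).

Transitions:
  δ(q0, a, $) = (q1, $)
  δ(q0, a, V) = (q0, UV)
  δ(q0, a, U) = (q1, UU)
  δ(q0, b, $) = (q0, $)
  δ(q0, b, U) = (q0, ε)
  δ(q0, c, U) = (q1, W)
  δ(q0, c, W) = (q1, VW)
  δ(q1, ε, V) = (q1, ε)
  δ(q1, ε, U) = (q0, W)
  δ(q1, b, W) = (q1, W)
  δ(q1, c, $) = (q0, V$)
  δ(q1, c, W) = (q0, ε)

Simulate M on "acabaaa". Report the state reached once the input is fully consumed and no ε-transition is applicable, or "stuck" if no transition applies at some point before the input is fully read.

(q0, acabaaa, $)
  read a, top $: go to q1, push $ → (q1, cabaaa, $)
  read c, top $: go to q0, push V$ → (q0, abaaa, V$)
  read a, top V: go to q0, push UV → (q0, baaa, UV$)
  read b, top U: go to q0, push ε → (q0, aaa, V$)
  read a, top V: go to q0, push UV → (q0, aa, UV$)
  read a, top U: go to q1, push UU → (q1, a, UUV$)
  ε-move, top U: go to q0, push W → (q0, a, WUV$)
No transition for (q0, a, top W); M blocks with input a remaining.

stuck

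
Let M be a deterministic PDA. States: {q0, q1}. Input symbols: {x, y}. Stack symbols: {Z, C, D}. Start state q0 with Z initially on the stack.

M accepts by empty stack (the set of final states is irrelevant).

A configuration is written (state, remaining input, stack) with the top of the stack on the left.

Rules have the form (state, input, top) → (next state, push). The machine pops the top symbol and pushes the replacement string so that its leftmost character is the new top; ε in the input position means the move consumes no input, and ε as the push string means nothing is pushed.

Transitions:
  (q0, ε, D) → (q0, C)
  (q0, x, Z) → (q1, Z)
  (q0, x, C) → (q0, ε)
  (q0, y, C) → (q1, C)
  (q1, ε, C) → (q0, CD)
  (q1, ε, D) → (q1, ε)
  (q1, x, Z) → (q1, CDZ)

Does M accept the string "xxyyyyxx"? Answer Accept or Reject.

Reject

(q0, xxyyyyxx, Z)
  read x, top Z: go to q1, push Z → (q1, xyyyyxx, Z)
  read x, top Z: go to q1, push CDZ → (q1, yyyyxx, CDZ)
  ε-move, top C: go to q0, push CD → (q0, yyyyxx, CDDZ)
  read y, top C: go to q1, push C → (q1, yyyxx, CDDZ)
  ε-move, top C: go to q0, push CD → (q0, yyyxx, CDDDZ)
  read y, top C: go to q1, push C → (q1, yyxx, CDDDZ)
  ε-move, top C: go to q0, push CD → (q0, yyxx, CDDDDZ)
  read y, top C: go to q1, push C → (q1, yxx, CDDDDZ)
  ε-move, top C: go to q0, push CD → (q0, yxx, CDDDDDZ)
  read y, top C: go to q1, push C → (q1, xx, CDDDDDZ)
  ε-move, top C: go to q0, push CD → (q0, xx, CDDDDDDZ)
  read x, top C: go to q0, push ε → (q0, x, DDDDDDZ)
  ε-move, top D: go to q0, push C → (q0, x, CDDDDDZ)
  read x, top C: go to q0, push ε → (q0, ε, DDDDDZ)
  ε-move, top D: go to q0, push C → (q0, ε, CDDDDZ)
All input consumed; stack is CDDDDZ, not empty, and no further ε-move applies.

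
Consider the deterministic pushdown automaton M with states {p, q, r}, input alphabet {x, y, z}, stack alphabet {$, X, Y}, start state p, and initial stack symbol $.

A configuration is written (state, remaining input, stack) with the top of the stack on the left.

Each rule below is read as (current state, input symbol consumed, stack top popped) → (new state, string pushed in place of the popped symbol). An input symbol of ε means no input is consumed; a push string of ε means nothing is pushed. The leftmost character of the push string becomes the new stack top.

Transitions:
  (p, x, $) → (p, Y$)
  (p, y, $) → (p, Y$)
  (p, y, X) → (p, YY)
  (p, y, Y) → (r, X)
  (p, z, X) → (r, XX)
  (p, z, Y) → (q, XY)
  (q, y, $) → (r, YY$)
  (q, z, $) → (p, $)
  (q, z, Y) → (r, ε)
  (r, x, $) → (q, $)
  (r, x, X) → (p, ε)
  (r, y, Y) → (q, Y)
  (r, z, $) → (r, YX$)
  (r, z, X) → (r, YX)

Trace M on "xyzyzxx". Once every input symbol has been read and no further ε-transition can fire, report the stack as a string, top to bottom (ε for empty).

(p, xyzyzxx, $)
  read x, top $: go to p, push Y$ → (p, yzyzxx, Y$)
  read y, top Y: go to r, push X → (r, zyzxx, X$)
  read z, top X: go to r, push YX → (r, yzxx, YX$)
  read y, top Y: go to q, push Y → (q, zxx, YX$)
  read z, top Y: go to r, push ε → (r, xx, X$)
  read x, top X: go to p, push ε → (p, x, $)
  read x, top $: go to p, push Y$ → (p, ε, Y$)
All input consumed in state p with stack Y$.

Y$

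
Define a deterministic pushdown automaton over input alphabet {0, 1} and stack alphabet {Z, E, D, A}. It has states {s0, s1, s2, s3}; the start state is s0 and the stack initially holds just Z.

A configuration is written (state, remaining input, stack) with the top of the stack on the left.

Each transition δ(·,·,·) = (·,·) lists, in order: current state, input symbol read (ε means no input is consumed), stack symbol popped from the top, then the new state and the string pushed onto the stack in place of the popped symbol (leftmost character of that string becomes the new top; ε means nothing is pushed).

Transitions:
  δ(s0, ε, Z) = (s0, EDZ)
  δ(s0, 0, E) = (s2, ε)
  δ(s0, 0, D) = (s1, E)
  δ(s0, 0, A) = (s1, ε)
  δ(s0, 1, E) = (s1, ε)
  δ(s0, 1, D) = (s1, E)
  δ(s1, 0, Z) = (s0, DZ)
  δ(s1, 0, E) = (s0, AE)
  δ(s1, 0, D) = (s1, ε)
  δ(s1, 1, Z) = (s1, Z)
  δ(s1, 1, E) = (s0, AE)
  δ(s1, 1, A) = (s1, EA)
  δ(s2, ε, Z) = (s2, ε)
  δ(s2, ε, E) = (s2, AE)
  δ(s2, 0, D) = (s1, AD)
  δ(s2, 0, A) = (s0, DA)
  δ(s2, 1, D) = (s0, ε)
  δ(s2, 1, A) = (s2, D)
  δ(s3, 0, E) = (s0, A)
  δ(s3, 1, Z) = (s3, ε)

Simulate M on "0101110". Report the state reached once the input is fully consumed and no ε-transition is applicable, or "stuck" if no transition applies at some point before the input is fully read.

stuck

(s0, 0101110, Z)
  ε-move, top Z: go to s0, push EDZ → (s0, 0101110, EDZ)
  read 0, top E: go to s2, push ε → (s2, 101110, DZ)
  read 1, top D: go to s0, push ε → (s0, 01110, Z)
  ε-move, top Z: go to s0, push EDZ → (s0, 01110, EDZ)
  read 0, top E: go to s2, push ε → (s2, 1110, DZ)
  read 1, top D: go to s0, push ε → (s0, 110, Z)
  ε-move, top Z: go to s0, push EDZ → (s0, 110, EDZ)
  read 1, top E: go to s1, push ε → (s1, 10, DZ)
No transition for (s1, 1, top D); M blocks with input 10 remaining.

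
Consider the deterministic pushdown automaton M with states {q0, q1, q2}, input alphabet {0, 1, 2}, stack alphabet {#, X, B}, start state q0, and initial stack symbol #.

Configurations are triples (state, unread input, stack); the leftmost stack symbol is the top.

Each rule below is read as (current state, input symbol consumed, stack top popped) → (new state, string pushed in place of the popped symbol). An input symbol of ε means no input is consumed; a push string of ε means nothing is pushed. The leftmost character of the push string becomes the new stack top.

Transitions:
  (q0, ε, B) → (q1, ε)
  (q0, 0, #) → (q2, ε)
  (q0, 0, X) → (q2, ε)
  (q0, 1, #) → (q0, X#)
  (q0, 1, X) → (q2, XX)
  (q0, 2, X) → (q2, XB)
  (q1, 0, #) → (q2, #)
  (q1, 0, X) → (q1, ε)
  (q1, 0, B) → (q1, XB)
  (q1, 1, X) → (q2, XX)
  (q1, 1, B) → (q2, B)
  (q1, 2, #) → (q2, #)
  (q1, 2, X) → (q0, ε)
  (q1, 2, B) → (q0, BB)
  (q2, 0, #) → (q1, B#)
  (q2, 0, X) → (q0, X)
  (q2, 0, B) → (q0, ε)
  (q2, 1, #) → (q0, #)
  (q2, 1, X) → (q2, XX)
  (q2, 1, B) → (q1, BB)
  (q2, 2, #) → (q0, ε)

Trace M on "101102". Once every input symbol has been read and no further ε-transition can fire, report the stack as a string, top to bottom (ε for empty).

(q0, 101102, #)
  read 1, top #: go to q0, push X# → (q0, 01102, X#)
  read 0, top X: go to q2, push ε → (q2, 1102, #)
  read 1, top #: go to q0, push # → (q0, 102, #)
  read 1, top #: go to q0, push X# → (q0, 02, X#)
  read 0, top X: go to q2, push ε → (q2, 2, #)
  read 2, top #: go to q0, push ε → (q0, ε, ε)
All input consumed in state q0 with stack ε.

ε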